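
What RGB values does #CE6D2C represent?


CE → 206 (R)
6D → 109 (G)
2C → 44 (B)
= RGB(206, 109, 44)


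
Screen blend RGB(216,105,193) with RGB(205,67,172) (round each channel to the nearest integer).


Screen: C = 255 - (255-A)×(255-B)/255, rounded to nearest integer
R: 255 - (255-216)×(255-205)/255 = 255 - 1950/255 ≈ 255 - 7.647 = 247.353 → 247
G: 255 - (255-105)×(255-67)/255 = 255 - 28200/255 ≈ 255 - 110.588 = 144.412 → 144
B: 255 - (255-193)×(255-172)/255 = 255 - 5146/255 ≈ 255 - 20.180 = 234.820 → 235
= RGB(247, 144, 235)


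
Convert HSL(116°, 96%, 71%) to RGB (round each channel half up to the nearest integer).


H=116°, S=0.96, L=0.71
C = (1-|2L-1|)×S = (1-|0.42|)×0.96 = 0.5568
H' = H/60 = 116/60 ≈ 1.9333; X = C×(1-|H' mod 2 - 1|) = 0.03712
m = L - C/2 = 0.71 - 0.2784 = 0.4316
Sector ⌊H'⌋ = 1 → (R',G',B') = (0.03712, 0.5568, 0.0)
RGB = ((R'+m)×255, (G'+m)×255, (B'+m)×255) = (119.5236, 252.042, 110.058)
Round half up → RGB(120, 252, 110)


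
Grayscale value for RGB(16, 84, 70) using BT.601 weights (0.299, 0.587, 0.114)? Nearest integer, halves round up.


Gray = 0.299×R + 0.587×G + 0.114×B
Gray = 0.299×16 + 0.587×84 + 0.114×70
Gray = 4.784 + 49.308 + 7.980
Gray = 62.072 → round half up → 62
Gray = 62


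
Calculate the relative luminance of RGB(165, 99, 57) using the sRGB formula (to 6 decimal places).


Linearize each channel (sRGB transfer function): c = v/255; c_lin = c/12.92 if c ≤ 0.04045, else ((c+0.055)/1.055)^2.4
  R: 165/255 ≈ 0.647059 > 0.04045 → ((0.647059+0.055)/1.055)^2.4 ≈ 0.376262
  G: 99/255 ≈ 0.388235 > 0.04045 → ((0.388235+0.055)/1.055)^2.4 ≈ 0.124772
  B: 57/255 ≈ 0.223529 > 0.04045 → ((0.223529+0.055)/1.055)^2.4 ≈ 0.040915
R_lin = 0.376262, G_lin = 0.124772, B_lin = 0.040915
L = 0.2126×R + 0.7152×G + 0.0722×B
L = 0.2126×0.376262 + 0.7152×0.124772 + 0.0722×0.040915
L ≈ 0.172184


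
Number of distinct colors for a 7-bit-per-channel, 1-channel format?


Total bits = 7 bits/channel × 1 channels = 7 bits
Distinct colors = 2^7
= 128 colors


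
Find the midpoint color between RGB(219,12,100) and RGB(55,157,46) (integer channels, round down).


Midpoint: each channel = ⌊(C₁+C₂)/2⌋
R: ⌊(219+55)/2⌋ = 137
G: ⌊(12+157)/2⌋ = 84
B: ⌊(100+46)/2⌋ = 73
= RGB(137, 84, 73)


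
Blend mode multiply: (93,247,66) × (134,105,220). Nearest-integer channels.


Multiply: C = A×B/255, rounded to nearest integer
R: 93×134/255 = 12462/255 ≈ 48.871 → 49
G: 247×105/255 = 25935/255 ≈ 101.706 → 102
B: 66×220/255 = 14520/255 ≈ 56.941 → 57
= RGB(49, 102, 57)


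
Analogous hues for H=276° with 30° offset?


Base hue: 276°
Left analog: (276 - 30) mod 360 = 246°
Right analog: (276 + 30) mod 360 = 306°
Analogous hues = 246° and 306°


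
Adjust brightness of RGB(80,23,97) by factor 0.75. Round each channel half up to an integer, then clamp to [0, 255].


Multiply each channel by 0.75, round half up, clamp to [0, 255]
R: 80×0.75 = 60
G: 23×0.75 = 17.25 → round → 17
B: 97×0.75 = 72.75 → round → 73
= RGB(60, 17, 73)


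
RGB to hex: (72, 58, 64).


R = 72 → 48 (hex)
G = 58 → 3A (hex)
B = 64 → 40 (hex)
Hex = #483A40


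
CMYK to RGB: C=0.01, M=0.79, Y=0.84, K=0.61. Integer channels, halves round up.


R = 255 × (1-C) × (1-K) = 255 × 0.99 × 0.39 = 98.4555 → 98
G = 255 × (1-M) × (1-K) = 255 × 0.21 × 0.39 = 20.8845 → 21
B = 255 × (1-Y) × (1-K) = 255 × 0.16 × 0.39 = 15.912 → 16
= RGB(98, 21, 16)


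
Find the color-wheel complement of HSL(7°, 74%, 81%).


Complement = opposite side of color wheel = hue + 180°
H' = (7 + 180) mod 360 = 187°
S and L unchanged.
= HSL(187°, 74%, 81%)


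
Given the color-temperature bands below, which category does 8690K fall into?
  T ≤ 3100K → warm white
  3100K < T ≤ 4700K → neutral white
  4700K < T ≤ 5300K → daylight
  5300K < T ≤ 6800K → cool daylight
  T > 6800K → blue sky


Temperature: 8690K
8690K > 6800K → blue sky
Classification: blue sky


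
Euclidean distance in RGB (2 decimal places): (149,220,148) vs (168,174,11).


d = √[(R₁-R₂)² + (G₁-G₂)² + (B₁-B₂)²]
d = √[(149-168)² + (220-174)² + (148-11)²]
d = √[361 + 2116 + 18769]
d = √21246
d ≈ 145.76


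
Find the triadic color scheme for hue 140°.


Triadic: equally spaced at 120° intervals
H1 = 140°
H2 = (140 + 120) mod 360 = 260°
H3 = (140 + 240) mod 360 = 20°
Triadic = 140°, 260°, 20°


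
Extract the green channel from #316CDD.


Color: #316CDD
R = 31 = 49
G = 6C = 108
B = DD = 221
Green = 108


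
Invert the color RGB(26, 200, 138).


Invert: (255-R, 255-G, 255-B)
R: 255-26 = 229
G: 255-200 = 55
B: 255-138 = 117
= RGB(229, 55, 117)


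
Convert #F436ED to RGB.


F4 → 244 (R)
36 → 54 (G)
ED → 237 (B)
= RGB(244, 54, 237)


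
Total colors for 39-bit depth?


Colors = 2^bits = 2^39
= 549,755,813,888 colors


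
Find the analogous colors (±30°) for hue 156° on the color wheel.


Base hue: 156°
Left analog: (156 - 30) mod 360 = 126°
Right analog: (156 + 30) mod 360 = 186°
Analogous hues = 126° and 186°


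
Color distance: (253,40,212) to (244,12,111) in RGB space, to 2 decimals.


d = √[(R₁-R₂)² + (G₁-G₂)² + (B₁-B₂)²]
d = √[(253-244)² + (40-12)² + (212-111)²]
d = √[81 + 784 + 10201]
d = √11066
d ≈ 105.20


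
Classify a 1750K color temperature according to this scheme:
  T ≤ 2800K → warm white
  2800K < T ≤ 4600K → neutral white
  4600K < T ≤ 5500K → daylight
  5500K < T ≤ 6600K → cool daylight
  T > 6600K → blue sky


Temperature: 1750K
1750K ≤ 2800K → warm white
Classification: warm white


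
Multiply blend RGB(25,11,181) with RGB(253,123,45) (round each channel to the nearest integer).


Multiply: C = A×B/255, rounded to nearest integer
R: 25×253/255 = 6325/255 ≈ 24.804 → 25
G: 11×123/255 = 1353/255 ≈ 5.306 → 5
B: 181×45/255 = 8145/255 ≈ 31.941 → 32
= RGB(25, 5, 32)


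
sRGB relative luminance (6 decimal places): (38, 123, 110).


Linearize each channel (sRGB transfer function): c = v/255; c_lin = c/12.92 if c ≤ 0.04045, else ((c+0.055)/1.055)^2.4
  R: 38/255 ≈ 0.149020 > 0.04045 → ((0.149020+0.055)/1.055)^2.4 ≈ 0.019382
  G: 123/255 ≈ 0.482353 > 0.04045 → ((0.482353+0.055)/1.055)^2.4 ≈ 0.198069
  B: 110/255 ≈ 0.431373 > 0.04045 → ((0.431373+0.055)/1.055)^2.4 ≈ 0.155926
R_lin = 0.019382, G_lin = 0.198069, B_lin = 0.155926
L = 0.2126×R + 0.7152×G + 0.0722×B
L = 0.2126×0.019382 + 0.7152×0.198069 + 0.0722×0.155926
L ≈ 0.157038


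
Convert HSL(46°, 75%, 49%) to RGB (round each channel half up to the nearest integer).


H=46°, S=0.75, L=0.49
C = (1-|2L-1|)×S = (1-|-0.02|)×0.75 = 0.735
H' = H/60 = 46/60 ≈ 0.7667; X = C×(1-|H' mod 2 - 1|) = 0.5635
m = L - C/2 = 0.49 - 0.3675 = 0.1225
Sector ⌊H'⌋ = 0 → (R',G',B') = (0.735, 0.5635, 0.0)
RGB = ((R'+m)×255, (G'+m)×255, (B'+m)×255) = (218.6625, 174.93, 31.2375)
Round half up → RGB(219, 175, 31)


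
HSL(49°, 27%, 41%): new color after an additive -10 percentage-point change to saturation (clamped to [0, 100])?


Original S = 27%
Adjustment = -10 percentage points
New S = 27 + (-10) = 17
Clamp to [0, 100] → 17
= HSL(49°, 17%, 41%)


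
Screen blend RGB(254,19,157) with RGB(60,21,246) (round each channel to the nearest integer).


Screen: C = 255 - (255-A)×(255-B)/255, rounded to nearest integer
R: 255 - (255-254)×(255-60)/255 = 255 - 195/255 ≈ 255 - 0.765 = 254.235 → 254
G: 255 - (255-19)×(255-21)/255 = 255 - 55224/255 ≈ 255 - 216.565 = 38.435 → 38
B: 255 - (255-157)×(255-246)/255 = 255 - 882/255 ≈ 255 - 3.459 = 251.541 → 252
= RGB(254, 38, 252)


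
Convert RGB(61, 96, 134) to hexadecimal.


R = 61 → 3D (hex)
G = 96 → 60 (hex)
B = 134 → 86 (hex)
Hex = #3D6086


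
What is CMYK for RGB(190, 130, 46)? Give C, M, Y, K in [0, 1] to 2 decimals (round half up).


R'=190/255≈0.7451, G'=130/255≈0.5098, B'=46/255≈0.1804
K = 1 - max(R',G',B') = 1 - 190/255 = 65/255 = 0.25490… → 0.25
(1-R'-K)/(1-K) simplifies to (max-R)/max with max = 190:
C = (190-190)/190 = 0/190 = 0 → 0.00
M = (190-130)/190 = 60/190 = 0.31578… → 0.32
Y = (190-46)/190 = 144/190 = 0.75789… → 0.76
= CMYK(0.00, 0.32, 0.76, 0.25)


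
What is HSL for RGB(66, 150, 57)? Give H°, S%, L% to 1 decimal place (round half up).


Normalize: R'=66/255≈0.2588, G'=150/255≈0.5882, B'=57/255≈0.2235
Max=150/255, Min=57/255, Δ=Max-Min=93/255
L = (Max+Min)/2 = (150+57)/510 = 207/510 = 0.40588… → L = 40.6%
L ≤ 0.5 → S = Δ/(Max+Min) = 93/(150+57) = 93/207 = 0.44927… → S = 44.9%
(the 1/255 factors cancel in S and H, so raw channel differences can be used)
Max is G' → H = 60 × ((B-R)/Δ + 2) = 60 × ((57-66)/93 + 2)
  -9/93 + 2 = -0.0967… + 2 = 1.9032…
  H = 60 × 1.9032… = 114.193…° → H = 114.2°
= HSL(114.2°, 44.9%, 40.6%)


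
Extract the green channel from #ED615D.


Color: #ED615D
R = ED = 237
G = 61 = 97
B = 5D = 93
Green = 97


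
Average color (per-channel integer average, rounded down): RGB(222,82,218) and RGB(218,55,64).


Midpoint: each channel = ⌊(C₁+C₂)/2⌋
R: ⌊(222+218)/2⌋ = 220
G: ⌊(82+55)/2⌋ = 68
B: ⌊(218+64)/2⌋ = 141
= RGB(220, 68, 141)


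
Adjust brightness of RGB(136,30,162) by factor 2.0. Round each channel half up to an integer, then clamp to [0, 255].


Multiply each channel by 2.0, round half up, clamp to [0, 255]
R: 136×2.0 = 272 → clamp → 255
G: 30×2.0 = 60
B: 162×2.0 = 324 → clamp → 255
= RGB(255, 60, 255)


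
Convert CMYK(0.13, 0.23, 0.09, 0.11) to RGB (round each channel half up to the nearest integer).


R = 255 × (1-C) × (1-K) = 255 × 0.87 × 0.89 = 197.4465 → 197
G = 255 × (1-M) × (1-K) = 255 × 0.77 × 0.89 = 174.7515 → 175
B = 255 × (1-Y) × (1-K) = 255 × 0.91 × 0.89 = 206.5245 → 207
= RGB(197, 175, 207)


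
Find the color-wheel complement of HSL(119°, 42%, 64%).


Complement = opposite side of color wheel = hue + 180°
H' = (119 + 180) mod 360 = 299°
S and L unchanged.
= HSL(299°, 42%, 64%)


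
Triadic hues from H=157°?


Triadic: equally spaced at 120° intervals
H1 = 157°
H2 = (157 + 120) mod 360 = 277°
H3 = (157 + 240) mod 360 = 37°
Triadic = 157°, 277°, 37°


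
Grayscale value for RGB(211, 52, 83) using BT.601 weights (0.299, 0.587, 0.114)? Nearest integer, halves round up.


Gray = 0.299×R + 0.587×G + 0.114×B
Gray = 0.299×211 + 0.587×52 + 0.114×83
Gray = 63.089 + 30.524 + 9.462
Gray = 103.075 → round half up → 103
Gray = 103


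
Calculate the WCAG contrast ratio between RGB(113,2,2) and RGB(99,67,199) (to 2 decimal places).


Linearize each sRGB channel c=v/255: c/12.92 if c ≤ 0.04045 else ((c+0.055)/1.055)^2.4
L = 0.2126×R_lin + 0.7152×G_lin + 0.0722×B_lin
Color 1 (113,2,2):
  R=113: 113/255≈0.4431 > 0.04045 → ((0.4431+0.055)/1.055)^2.4 ≈ 0.16513
  G=2: 2/255≈0.0078 ≤ 0.04045 → 0.0078/12.92 ≈ 0.00061
  B=2: 2/255≈0.0078 ≤ 0.04045 → 0.0078/12.92 ≈ 0.00061
  L1 = 0.2126×0.16513 + 0.7152×0.00061 + 0.0722×0.00061 ≈ 0.03559
Color 2 (99,67,199):
  R=99: 99/255≈0.3882 > 0.04045 → ((0.3882+0.055)/1.055)^2.4 ≈ 0.12477
  G=67: 67/255≈0.2627 > 0.04045 → ((0.2627+0.055)/1.055)^2.4 ≈ 0.05613
  B=199: 199/255≈0.7804 > 0.04045 → ((0.7804+0.055)/1.055)^2.4 ≈ 0.57112
  L2 = 0.2126×0.12477 + 0.7152×0.05613 + 0.0722×0.57112 ≈ 0.10790
Lighter = 0.10790, Darker = 0.03559
Ratio = (L_lighter + 0.05) / (L_darker + 0.05)
Ratio = (0.10790 + 0.05) / (0.03559 + 0.05) = 0.15790 / 0.08559 ≈ 1.8450
Ratio ≈ 1.85:1


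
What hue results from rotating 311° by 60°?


New hue = (H + rotation) mod 360
New hue = (311 + 60) mod 360
= 371 mod 360
= 11°


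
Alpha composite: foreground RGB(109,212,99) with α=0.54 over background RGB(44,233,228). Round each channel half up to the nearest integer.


C = α×F + (1-α)×B, with 1-α = 0.46
R: 0.54×109 + 0.46×44 = 58.86 + 20.24 = 79.10 → 79
G: 0.54×212 + 0.46×233 = 114.48 + 107.18 = 221.66 → 222
B: 0.54×99 + 0.46×228 = 53.46 + 104.88 = 158.34 → 158
= RGB(79, 222, 158)


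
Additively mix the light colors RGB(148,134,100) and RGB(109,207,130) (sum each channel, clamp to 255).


Additive: each channel = min(255, C₁+C₂)
R: 148+109 = 257 → 255
G: 134+207 = 341 → 255
B: 100+130 = 230 → 230
= RGB(255, 255, 230)


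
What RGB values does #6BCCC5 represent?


6B → 107 (R)
CC → 204 (G)
C5 → 197 (B)
= RGB(107, 204, 197)


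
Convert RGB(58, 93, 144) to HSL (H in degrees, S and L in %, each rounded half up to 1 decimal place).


Normalize: R'=58/255≈0.2275, G'=93/255≈0.3647, B'=144/255≈0.5647
Max=144/255, Min=58/255, Δ=Max-Min=86/255
L = (Max+Min)/2 = (144+58)/510 = 202/510 = 0.39607… → L = 39.6%
L ≤ 0.5 → S = Δ/(Max+Min) = 86/(144+58) = 86/202 = 0.42574… → S = 42.6%
(the 1/255 factors cancel in S and H, so raw channel differences can be used)
Max is B' → H = 60 × ((R-G)/Δ + 4) = 60 × ((58-93)/86 + 4)
  -35/86 + 4 = -0.4069… + 4 = 3.5930…
  H = 60 × 3.5930… = 215.581…° → H = 215.6°
= HSL(215.6°, 42.6%, 39.6%)


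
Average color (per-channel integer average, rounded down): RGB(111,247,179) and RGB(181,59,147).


Midpoint: each channel = ⌊(C₁+C₂)/2⌋
R: ⌊(111+181)/2⌋ = 146
G: ⌊(247+59)/2⌋ = 153
B: ⌊(179+147)/2⌋ = 163
= RGB(146, 153, 163)


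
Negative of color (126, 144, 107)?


Invert: (255-R, 255-G, 255-B)
R: 255-126 = 129
G: 255-144 = 111
B: 255-107 = 148
= RGB(129, 111, 148)


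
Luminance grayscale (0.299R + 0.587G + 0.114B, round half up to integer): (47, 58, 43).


Gray = 0.299×R + 0.587×G + 0.114×B
Gray = 0.299×47 + 0.587×58 + 0.114×43
Gray = 14.053 + 34.046 + 4.902
Gray = 53.001 → round half up → 53
Gray = 53


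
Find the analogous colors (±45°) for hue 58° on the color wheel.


Base hue: 58°
Left analog: (58 - 45) mod 360 = 13°
Right analog: (58 + 45) mod 360 = 103°
Analogous hues = 13° and 103°


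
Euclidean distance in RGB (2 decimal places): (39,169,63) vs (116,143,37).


d = √[(R₁-R₂)² + (G₁-G₂)² + (B₁-B₂)²]
d = √[(39-116)² + (169-143)² + (63-37)²]
d = √[5929 + 676 + 676]
d = √7281
d ≈ 85.33


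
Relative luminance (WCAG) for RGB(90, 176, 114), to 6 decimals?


Linearize each channel (sRGB transfer function): c = v/255; c_lin = c/12.92 if c ≤ 0.04045, else ((c+0.055)/1.055)^2.4
  R: 90/255 ≈ 0.352941 > 0.04045 → ((0.352941+0.055)/1.055)^2.4 ≈ 0.102242
  G: 176/255 ≈ 0.690196 > 0.04045 → ((0.690196+0.055)/1.055)^2.4 ≈ 0.434154
  B: 114/255 ≈ 0.447059 > 0.04045 → ((0.447059+0.055)/1.055)^2.4 ≈ 0.168269
R_lin = 0.102242, G_lin = 0.434154, B_lin = 0.168269
L = 0.2126×R + 0.7152×G + 0.0722×B
L = 0.2126×0.102242 + 0.7152×0.434154 + 0.0722×0.168269
L ≈ 0.344392


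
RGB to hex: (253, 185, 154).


R = 253 → FD (hex)
G = 185 → B9 (hex)
B = 154 → 9A (hex)
Hex = #FDB99A


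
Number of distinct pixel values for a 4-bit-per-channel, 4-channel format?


Total bits = 4 bits/channel × 4 channels = 16 bits
Distinct pixel values = 2^16
= 65,536 pixel values


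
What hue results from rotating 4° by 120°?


New hue = (H + rotation) mod 360
New hue = (4 + 120) mod 360
= 124 mod 360
= 124°


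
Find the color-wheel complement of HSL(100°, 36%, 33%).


Complement = opposite side of color wheel = hue + 180°
H' = (100 + 180) mod 360 = 280°
S and L unchanged.
= HSL(280°, 36%, 33%)


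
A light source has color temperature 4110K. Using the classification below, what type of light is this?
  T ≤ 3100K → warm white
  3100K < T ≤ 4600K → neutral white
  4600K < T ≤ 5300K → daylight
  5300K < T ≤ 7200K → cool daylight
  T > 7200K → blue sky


Temperature: 4110K
3100K < 4110K ≤ 4600K → neutral white
Classification: neutral white


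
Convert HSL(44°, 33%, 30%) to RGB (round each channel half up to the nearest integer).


H=44°, S=0.33, L=0.30
C = (1-|2L-1|)×S = (1-|-0.40|)×0.33 = 0.198
H' = H/60 = 44/60 ≈ 0.7333; X = C×(1-|H' mod 2 - 1|) = 0.1452
m = L - C/2 = 0.30 - 0.099 = 0.201
Sector ⌊H'⌋ = 0 → (R',G',B') = (0.198, 0.1452, 0.0)
RGB = ((R'+m)×255, (G'+m)×255, (B'+m)×255) = (101.745, 88.281, 51.255)
Round half up → RGB(102, 88, 51)


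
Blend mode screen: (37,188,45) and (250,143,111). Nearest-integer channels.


Screen: C = 255 - (255-A)×(255-B)/255, rounded to nearest integer
R: 255 - (255-37)×(255-250)/255 = 255 - 1090/255 ≈ 255 - 4.275 = 250.725 → 251
G: 255 - (255-188)×(255-143)/255 = 255 - 7504/255 ≈ 255 - 29.427 = 225.573 → 226
B: 255 - (255-45)×(255-111)/255 = 255 - 30240/255 ≈ 255 - 118.588 = 136.412 → 136
= RGB(251, 226, 136)


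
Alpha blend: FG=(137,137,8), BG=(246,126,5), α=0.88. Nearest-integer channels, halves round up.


C = α×F + (1-α)×B, with 1-α = 0.12
R: 0.88×137 + 0.12×246 = 120.56 + 29.52 = 150.08 → 150
G: 0.88×137 + 0.12×126 = 120.56 + 15.12 = 135.68 → 136
B: 0.88×8 + 0.12×5 = 7.04 + 0.60 = 7.64 → 8
= RGB(150, 136, 8)


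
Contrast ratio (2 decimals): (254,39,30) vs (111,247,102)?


Linearize each sRGB channel c=v/255: c/12.92 if c ≤ 0.04045 else ((c+0.055)/1.055)^2.4
L = 0.2126×R_lin + 0.7152×G_lin + 0.0722×B_lin
Color 1 (254,39,30):
  R=254: 254/255≈0.9961 > 0.04045 → ((0.9961+0.055)/1.055)^2.4 ≈ 0.99110
  G=39: 39/255≈0.1529 > 0.04045 → ((0.1529+0.055)/1.055)^2.4 ≈ 0.02029
  B=30: 30/255≈0.1176 > 0.04045 → ((0.1176+0.055)/1.055)^2.4 ≈ 0.01298
  L1 = 0.2126×0.99110 + 0.7152×0.02029 + 0.0722×0.01298 ≈ 0.22616
Color 2 (111,247,102):
  R=111: 111/255≈0.4353 > 0.04045 → ((0.4353+0.055)/1.055)^2.4 ≈ 0.15896
  G=247: 247/255≈0.9686 > 0.04045 → ((0.9686+0.055)/1.055)^2.4 ≈ 0.93011
  B=102: 102/255≈0.4000 > 0.04045 → ((0.4000+0.055)/1.055)^2.4 ≈ 0.13287
  L2 = 0.2126×0.15896 + 0.7152×0.93011 + 0.0722×0.13287 ≈ 0.70860
Lighter = 0.70860, Darker = 0.22616
Ratio = (L_lighter + 0.05) / (L_darker + 0.05)
Ratio = (0.70860 + 0.05) / (0.22616 + 0.05) = 0.75860 / 0.27616 ≈ 2.7470
Ratio ≈ 2.75:1


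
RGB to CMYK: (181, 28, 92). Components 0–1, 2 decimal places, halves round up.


R'=181/255≈0.7098, G'=28/255≈0.1098, B'=92/255≈0.3608
K = 1 - max(R',G',B') = 1 - 181/255 = 74/255 = 0.29019… → 0.29
(1-R'-K)/(1-K) simplifies to (max-R)/max with max = 181:
C = (181-181)/181 = 0/181 = 0 → 0.00
M = (181-28)/181 = 153/181 = 0.84530… → 0.85
Y = (181-92)/181 = 89/181 = 0.49171… → 0.49
= CMYK(0.00, 0.85, 0.49, 0.29)


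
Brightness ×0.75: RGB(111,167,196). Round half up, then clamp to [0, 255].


Multiply each channel by 0.75, round half up, clamp to [0, 255]
R: 111×0.75 = 83.25 → round → 83
G: 167×0.75 = 125.25 → round → 125
B: 196×0.75 = 147
= RGB(83, 125, 147)


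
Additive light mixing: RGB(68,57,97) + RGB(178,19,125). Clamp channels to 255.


Additive: each channel = min(255, C₁+C₂)
R: 68+178 = 246 → 246
G: 57+19 = 76 → 76
B: 97+125 = 222 → 222
= RGB(246, 76, 222)


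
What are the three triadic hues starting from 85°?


Triadic: equally spaced at 120° intervals
H1 = 85°
H2 = (85 + 120) mod 360 = 205°
H3 = (85 + 240) mod 360 = 325°
Triadic = 85°, 205°, 325°


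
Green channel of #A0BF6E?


Color: #A0BF6E
R = A0 = 160
G = BF = 191
B = 6E = 110
Green = 191


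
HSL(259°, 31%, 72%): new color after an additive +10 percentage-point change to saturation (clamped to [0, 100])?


Original S = 31%
Adjustment = +10 percentage points
New S = 31 + (10) = 41
Clamp to [0, 100] → 41
= HSL(259°, 41%, 72%)


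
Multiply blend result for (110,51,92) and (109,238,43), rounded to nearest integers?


Multiply: C = A×B/255, rounded to nearest integer
R: 110×109/255 = 11990/255 ≈ 47.020 → 47
G: 51×238/255 = 12138/255 ≈ 47.600 → 48
B: 92×43/255 = 3956/255 ≈ 15.514 → 16
= RGB(47, 48, 16)


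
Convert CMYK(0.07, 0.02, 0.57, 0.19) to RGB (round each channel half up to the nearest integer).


R = 255 × (1-C) × (1-K) = 255 × 0.93 × 0.81 = 192.0915 → 192
G = 255 × (1-M) × (1-K) = 255 × 0.98 × 0.81 = 202.419 → 202
B = 255 × (1-Y) × (1-K) = 255 × 0.43 × 0.81 = 88.8165 → 89
= RGB(192, 202, 89)


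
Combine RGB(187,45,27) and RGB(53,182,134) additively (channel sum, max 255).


Additive: each channel = min(255, C₁+C₂)
R: 187+53 = 240 → 240
G: 45+182 = 227 → 227
B: 27+134 = 161 → 161
= RGB(240, 227, 161)


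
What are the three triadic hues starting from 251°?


Triadic: equally spaced at 120° intervals
H1 = 251°
H2 = (251 + 120) mod 360 = 11°
H3 = (251 + 240) mod 360 = 131°
Triadic = 251°, 11°, 131°


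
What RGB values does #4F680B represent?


4F → 79 (R)
68 → 104 (G)
0B → 11 (B)
= RGB(79, 104, 11)


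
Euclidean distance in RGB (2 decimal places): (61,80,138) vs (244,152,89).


d = √[(R₁-R₂)² + (G₁-G₂)² + (B₁-B₂)²]
d = √[(61-244)² + (80-152)² + (138-89)²]
d = √[33489 + 5184 + 2401]
d = √41074
d ≈ 202.67


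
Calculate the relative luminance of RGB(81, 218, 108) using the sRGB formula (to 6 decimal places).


Linearize each channel (sRGB transfer function): c = v/255; c_lin = c/12.92 if c ≤ 0.04045, else ((c+0.055)/1.055)^2.4
  R: 81/255 ≈ 0.317647 > 0.04045 → ((0.317647+0.055)/1.055)^2.4 ≈ 0.082283
  G: 218/255 ≈ 0.854902 > 0.04045 → ((0.854902+0.055)/1.055)^2.4 ≈ 0.701102
  B: 108/255 ≈ 0.423529 > 0.04045 → ((0.423529+0.055)/1.055)^2.4 ≈ 0.149960
R_lin = 0.082283, G_lin = 0.701102, B_lin = 0.149960
L = 0.2126×R + 0.7152×G + 0.0722×B
L = 0.2126×0.082283 + 0.7152×0.701102 + 0.0722×0.149960
L ≈ 0.529748


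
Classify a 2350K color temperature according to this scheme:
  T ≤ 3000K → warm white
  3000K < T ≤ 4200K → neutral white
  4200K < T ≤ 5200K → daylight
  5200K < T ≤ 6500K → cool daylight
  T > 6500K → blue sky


Temperature: 2350K
2350K ≤ 3000K → warm white
Classification: warm white


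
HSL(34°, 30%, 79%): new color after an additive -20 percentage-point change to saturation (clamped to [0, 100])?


Original S = 30%
Adjustment = -20 percentage points
New S = 30 + (-20) = 10
Clamp to [0, 100] → 10
= HSL(34°, 10%, 79%)


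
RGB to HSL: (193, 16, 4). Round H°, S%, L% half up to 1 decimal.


Normalize: R'=193/255≈0.7569, G'=16/255≈0.0627, B'=4/255≈0.0157
Max=193/255, Min=4/255, Δ=Max-Min=189/255
L = (Max+Min)/2 = (193+4)/510 = 197/510 = 0.38627… → L = 38.6%
L ≤ 0.5 → S = Δ/(Max+Min) = 189/(193+4) = 189/197 = 0.95939… → S = 95.9%
(the 1/255 factors cancel in S and H, so raw channel differences can be used)
Max is R' → H = 60 × (((G-B)/Δ) mod 6) = 60 × (((16-4)/189) mod 6)
  12/189 = 0.0634…
  H = 60 × 0.0634… = 3.809…° → H = 3.8°
= HSL(3.8°, 95.9%, 38.6%)


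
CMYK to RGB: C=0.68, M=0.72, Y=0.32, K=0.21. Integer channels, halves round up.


R = 255 × (1-C) × (1-K) = 255 × 0.32 × 0.79 = 64.464 → 64
G = 255 × (1-M) × (1-K) = 255 × 0.28 × 0.79 = 56.406 → 56
B = 255 × (1-Y) × (1-K) = 255 × 0.68 × 0.79 = 136.986 → 137
= RGB(64, 56, 137)


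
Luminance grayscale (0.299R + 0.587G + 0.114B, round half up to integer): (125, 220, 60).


Gray = 0.299×R + 0.587×G + 0.114×B
Gray = 0.299×125 + 0.587×220 + 0.114×60
Gray = 37.375 + 129.140 + 6.840
Gray = 173.355 → round half up → 173
Gray = 173


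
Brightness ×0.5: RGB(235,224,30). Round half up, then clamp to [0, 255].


Multiply each channel by 0.5, round half up, clamp to [0, 255]
R: 235×0.5 = 117.5 → round → 118
G: 224×0.5 = 112
B: 30×0.5 = 15
= RGB(118, 112, 15)


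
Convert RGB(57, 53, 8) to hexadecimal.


R = 57 → 39 (hex)
G = 53 → 35 (hex)
B = 8 → 08 (hex)
Hex = #393508


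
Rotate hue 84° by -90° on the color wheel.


New hue = (H + rotation) mod 360
New hue = (84 -90) mod 360
= -6 mod 360
= 354°


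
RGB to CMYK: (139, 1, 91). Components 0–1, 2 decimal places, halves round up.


R'=139/255≈0.5451, G'=1/255≈0.0039, B'=91/255≈0.3569
K = 1 - max(R',G',B') = 1 - 139/255 = 116/255 = 0.45490… → 0.45
(1-R'-K)/(1-K) simplifies to (max-R)/max with max = 139:
C = (139-139)/139 = 0/139 = 0 → 0.00
M = (139-1)/139 = 138/139 = 0.99280… → 0.99
Y = (139-91)/139 = 48/139 = 0.34532… → 0.35
= CMYK(0.00, 0.99, 0.35, 0.45)


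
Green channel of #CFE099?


Color: #CFE099
R = CF = 207
G = E0 = 224
B = 99 = 153
Green = 224


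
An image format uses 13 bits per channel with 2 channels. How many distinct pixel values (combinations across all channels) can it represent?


Total bits = 13 bits/channel × 2 channels = 26 bits
Distinct pixel values = 2^26
= 67,108,864 pixel values


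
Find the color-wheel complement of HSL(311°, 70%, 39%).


Complement = opposite side of color wheel = hue + 180°
H' = (311 + 180) mod 360 = 131°
S and L unchanged.
= HSL(131°, 70%, 39%)


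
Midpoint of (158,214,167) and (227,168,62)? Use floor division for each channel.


Midpoint: each channel = ⌊(C₁+C₂)/2⌋
R: ⌊(158+227)/2⌋ = 192
G: ⌊(214+168)/2⌋ = 191
B: ⌊(167+62)/2⌋ = 114
= RGB(192, 191, 114)


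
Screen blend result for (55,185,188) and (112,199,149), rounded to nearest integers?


Screen: C = 255 - (255-A)×(255-B)/255, rounded to nearest integer
R: 255 - (255-55)×(255-112)/255 = 255 - 28600/255 ≈ 255 - 112.157 = 142.843 → 143
G: 255 - (255-185)×(255-199)/255 = 255 - 3920/255 ≈ 255 - 15.373 = 239.627 → 240
B: 255 - (255-188)×(255-149)/255 = 255 - 7102/255 ≈ 255 - 27.851 = 227.149 → 227
= RGB(143, 240, 227)


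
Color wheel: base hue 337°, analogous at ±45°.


Base hue: 337°
Left analog: (337 - 45) mod 360 = 292°
Right analog: (337 + 45) mod 360 = 22°
Analogous hues = 292° and 22°


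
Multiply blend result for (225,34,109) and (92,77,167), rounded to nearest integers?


Multiply: C = A×B/255, rounded to nearest integer
R: 225×92/255 = 20700/255 ≈ 81.176 → 81
G: 34×77/255 = 2618/255 ≈ 10.267 → 10
B: 109×167/255 = 18203/255 ≈ 71.384 → 71
= RGB(81, 10, 71)


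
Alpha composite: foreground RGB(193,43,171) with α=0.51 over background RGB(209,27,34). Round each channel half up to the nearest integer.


C = α×F + (1-α)×B, with 1-α = 0.49
R: 0.51×193 + 0.49×209 = 98.43 + 102.41 = 200.84 → 201
G: 0.51×43 + 0.49×27 = 21.93 + 13.23 = 35.16 → 35
B: 0.51×171 + 0.49×34 = 87.21 + 16.66 = 103.87 → 104
= RGB(201, 35, 104)


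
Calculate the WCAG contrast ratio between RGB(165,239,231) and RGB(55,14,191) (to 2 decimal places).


Linearize each sRGB channel c=v/255: c/12.92 if c ≤ 0.04045 else ((c+0.055)/1.055)^2.4
L = 0.2126×R_lin + 0.7152×G_lin + 0.0722×B_lin
Color 1 (165,239,231):
  R=165: 165/255≈0.6471 > 0.04045 → ((0.6471+0.055)/1.055)^2.4 ≈ 0.37626
  G=239: 239/255≈0.9373 > 0.04045 → ((0.9373+0.055)/1.055)^2.4 ≈ 0.86316
  B=231: 231/255≈0.9059 > 0.04045 → ((0.9059+0.055)/1.055)^2.4 ≈ 0.79910
  L1 = 0.2126×0.37626 + 0.7152×0.86316 + 0.0722×0.79910 ≈ 0.75502
Color 2 (55,14,191):
  R=55: 55/255≈0.2157 > 0.04045 → ((0.2157+0.055)/1.055)^2.4 ≈ 0.03820
  G=14: 14/255≈0.0549 > 0.04045 → ((0.0549+0.055)/1.055)^2.4 ≈ 0.00439
  B=191: 191/255≈0.7490 > 0.04045 → ((0.7490+0.055)/1.055)^2.4 ≈ 0.52100
  L2 = 0.2126×0.03820 + 0.7152×0.00439 + 0.0722×0.52100 ≈ 0.04888
Lighter = 0.75502, Darker = 0.04888
Ratio = (L_lighter + 0.05) / (L_darker + 0.05)
Ratio = (0.75502 + 0.05) / (0.04888 + 0.05) = 0.80502 / 0.09888 ≈ 8.1415
Ratio ≈ 8.14:1


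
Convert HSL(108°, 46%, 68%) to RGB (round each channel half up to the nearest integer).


H=108°, S=0.46, L=0.68
C = (1-|2L-1|)×S = (1-|0.36|)×0.46 = 0.2944
H' = H/60 = 108/60 ≈ 1.8000; X = C×(1-|H' mod 2 - 1|) = 0.05888
m = L - C/2 = 0.68 - 0.1472 = 0.5328
Sector ⌊H'⌋ = 1 → (R',G',B') = (0.05888, 0.2944, 0.0)
RGB = ((R'+m)×255, (G'+m)×255, (B'+m)×255) = (150.8784, 210.936, 135.864)
Round half up → RGB(151, 211, 136)


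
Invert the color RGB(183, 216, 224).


Invert: (255-R, 255-G, 255-B)
R: 255-183 = 72
G: 255-216 = 39
B: 255-224 = 31
= RGB(72, 39, 31)


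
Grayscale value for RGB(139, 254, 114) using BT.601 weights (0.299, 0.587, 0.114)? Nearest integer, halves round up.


Gray = 0.299×R + 0.587×G + 0.114×B
Gray = 0.299×139 + 0.587×254 + 0.114×114
Gray = 41.561 + 149.098 + 12.996
Gray = 203.655 → round half up → 204
Gray = 204


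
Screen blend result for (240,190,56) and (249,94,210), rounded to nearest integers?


Screen: C = 255 - (255-A)×(255-B)/255, rounded to nearest integer
R: 255 - (255-240)×(255-249)/255 = 255 - 90/255 ≈ 255 - 0.353 = 254.647 → 255
G: 255 - (255-190)×(255-94)/255 = 255 - 10465/255 ≈ 255 - 41.039 = 213.961 → 214
B: 255 - (255-56)×(255-210)/255 = 255 - 8955/255 ≈ 255 - 35.118 = 219.882 → 220
= RGB(255, 214, 220)


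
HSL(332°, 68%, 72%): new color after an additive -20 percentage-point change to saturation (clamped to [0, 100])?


Original S = 68%
Adjustment = -20 percentage points
New S = 68 + (-20) = 48
Clamp to [0, 100] → 48
= HSL(332°, 48%, 72%)


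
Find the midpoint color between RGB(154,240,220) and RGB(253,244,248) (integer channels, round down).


Midpoint: each channel = ⌊(C₁+C₂)/2⌋
R: ⌊(154+253)/2⌋ = 203
G: ⌊(240+244)/2⌋ = 242
B: ⌊(220+248)/2⌋ = 234
= RGB(203, 242, 234)


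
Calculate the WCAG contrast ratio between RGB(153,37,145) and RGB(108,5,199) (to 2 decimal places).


Linearize each sRGB channel c=v/255: c/12.92 if c ≤ 0.04045 else ((c+0.055)/1.055)^2.4
L = 0.2126×R_lin + 0.7152×G_lin + 0.0722×B_lin
Color 1 (153,37,145):
  R=153: 153/255≈0.6000 > 0.04045 → ((0.6000+0.055)/1.055)^2.4 ≈ 0.31855
  G=37: 37/255≈0.1451 > 0.04045 → ((0.1451+0.055)/1.055)^2.4 ≈ 0.01850
  B=145: 145/255≈0.5686 > 0.04045 → ((0.5686+0.055)/1.055)^2.4 ≈ 0.28315
  L1 = 0.2126×0.31855 + 0.7152×0.01850 + 0.0722×0.28315 ≈ 0.10140
Color 2 (108,5,199):
  R=108: 108/255≈0.4235 > 0.04045 → ((0.4235+0.055)/1.055)^2.4 ≈ 0.14996
  G=5: 5/255≈0.0196 ≤ 0.04045 → 0.0196/12.92 ≈ 0.00152
  B=199: 199/255≈0.7804 > 0.04045 → ((0.7804+0.055)/1.055)^2.4 ≈ 0.57112
  L2 = 0.2126×0.14996 + 0.7152×0.00152 + 0.0722×0.57112 ≈ 0.07420
Lighter = 0.10140, Darker = 0.07420
Ratio = (L_lighter + 0.05) / (L_darker + 0.05)
Ratio = (0.10140 + 0.05) / (0.07420 + 0.05) = 0.15140 / 0.12420 ≈ 1.2190
Ratio ≈ 1.22:1


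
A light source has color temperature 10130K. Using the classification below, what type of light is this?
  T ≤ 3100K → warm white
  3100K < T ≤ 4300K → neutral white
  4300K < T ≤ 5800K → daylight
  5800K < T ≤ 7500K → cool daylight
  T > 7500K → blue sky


Temperature: 10130K
10130K > 7500K → blue sky
Classification: blue sky


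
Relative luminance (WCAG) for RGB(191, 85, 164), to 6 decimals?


Linearize each channel (sRGB transfer function): c = v/255; c_lin = c/12.92 if c ≤ 0.04045, else ((c+0.055)/1.055)^2.4
  R: 191/255 ≈ 0.749020 > 0.04045 → ((0.749020+0.055)/1.055)^2.4 ≈ 0.520996
  G: 85/255 ≈ 0.333333 > 0.04045 → ((0.333333+0.055)/1.055)^2.4 ≈ 0.090842
  B: 164/255 ≈ 0.643137 > 0.04045 → ((0.643137+0.055)/1.055)^2.4 ≈ 0.371238
R_lin = 0.520996, G_lin = 0.090842, B_lin = 0.371238
L = 0.2126×R + 0.7152×G + 0.0722×B
L = 0.2126×0.520996 + 0.7152×0.090842 + 0.0722×0.371238
L ≈ 0.202537


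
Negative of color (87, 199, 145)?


Invert: (255-R, 255-G, 255-B)
R: 255-87 = 168
G: 255-199 = 56
B: 255-145 = 110
= RGB(168, 56, 110)


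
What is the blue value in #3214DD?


Color: #3214DD
R = 32 = 50
G = 14 = 20
B = DD = 221
Blue = 221


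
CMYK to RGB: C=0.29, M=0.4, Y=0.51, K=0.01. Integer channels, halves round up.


R = 255 × (1-C) × (1-K) = 255 × 0.71 × 0.99 = 179.2395 → 179
G = 255 × (1-M) × (1-K) = 255 × 0.60 × 0.99 = 151.47 → 151
B = 255 × (1-Y) × (1-K) = 255 × 0.49 × 0.99 = 123.7005 → 124
= RGB(179, 151, 124)


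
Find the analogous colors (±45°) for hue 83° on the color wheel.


Base hue: 83°
Left analog: (83 - 45) mod 360 = 38°
Right analog: (83 + 45) mod 360 = 128°
Analogous hues = 38° and 128°


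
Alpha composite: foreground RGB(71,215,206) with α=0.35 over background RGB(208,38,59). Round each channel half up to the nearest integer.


C = α×F + (1-α)×B, with 1-α = 0.65
R: 0.35×71 + 0.65×208 = 24.85 + 135.20 = 160.05 → 160
G: 0.35×215 + 0.65×38 = 75.25 + 24.70 = 99.95 → 100
B: 0.35×206 + 0.65×59 = 72.10 + 38.35 = 110.45 → 110
= RGB(160, 100, 110)


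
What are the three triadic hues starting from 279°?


Triadic: equally spaced at 120° intervals
H1 = 279°
H2 = (279 + 120) mod 360 = 39°
H3 = (279 + 240) mod 360 = 159°
Triadic = 279°, 39°, 159°


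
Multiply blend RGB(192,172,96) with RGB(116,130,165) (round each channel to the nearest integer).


Multiply: C = A×B/255, rounded to nearest integer
R: 192×116/255 = 22272/255 ≈ 87.341 → 87
G: 172×130/255 = 22360/255 ≈ 87.686 → 88
B: 96×165/255 = 15840/255 ≈ 62.118 → 62
= RGB(87, 88, 62)


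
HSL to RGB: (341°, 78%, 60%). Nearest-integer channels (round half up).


H=341°, S=0.78, L=0.60
C = (1-|2L-1|)×S = (1-|0.20|)×0.78 = 0.624
H' = H/60 = 341/60 ≈ 5.6833; X = C×(1-|H' mod 2 - 1|) = 0.1976
m = L - C/2 = 0.60 - 0.312 = 0.288
Sector ⌊H'⌋ = 5 → (R',G',B') = (0.624, 0.0, 0.1976)
RGB = ((R'+m)×255, (G'+m)×255, (B'+m)×255) = (232.56, 73.44, 123.828)
Round half up → RGB(233, 73, 124)


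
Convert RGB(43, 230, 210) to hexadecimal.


R = 43 → 2B (hex)
G = 230 → E6 (hex)
B = 210 → D2 (hex)
Hex = #2BE6D2


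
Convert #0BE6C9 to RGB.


0B → 11 (R)
E6 → 230 (G)
C9 → 201 (B)
= RGB(11, 230, 201)


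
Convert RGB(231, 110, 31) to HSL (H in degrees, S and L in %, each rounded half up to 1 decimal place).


Normalize: R'=231/255≈0.9059, G'=110/255≈0.4314, B'=31/255≈0.1216
Max=231/255, Min=31/255, Δ=Max-Min=200/255
L = (Max+Min)/2 = (231+31)/510 = 262/510 = 0.51372… → L = 51.4%
L > 0.5 → S = Δ/(2-Max-Min) = 200/(510-231-31) = 200/248 = 0.80645… → S = 80.6%
(the 1/255 factors cancel in S and H, so raw channel differences can be used)
Max is R' → H = 60 × (((G-B)/Δ) mod 6) = 60 × (((110-31)/200) mod 6)
  79/200 = 0.395
  H = 60 × 0.395 = 23.7° → H = 23.7°
= HSL(23.7°, 80.6%, 51.4%)


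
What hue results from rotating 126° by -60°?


New hue = (H + rotation) mod 360
New hue = (126 -60) mod 360
= 66 mod 360
= 66°


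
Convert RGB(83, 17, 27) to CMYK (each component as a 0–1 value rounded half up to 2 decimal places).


R'=83/255≈0.3255, G'=17/255≈0.0667, B'=27/255≈0.1059
K = 1 - max(R',G',B') = 1 - 83/255 = 172/255 = 0.67450… → 0.67
(1-R'-K)/(1-K) simplifies to (max-R)/max with max = 83:
C = (83-83)/83 = 0/83 = 0 → 0.00
M = (83-17)/83 = 66/83 = 0.79518… → 0.80
Y = (83-27)/83 = 56/83 = 0.67469… → 0.67
= CMYK(0.00, 0.80, 0.67, 0.67)


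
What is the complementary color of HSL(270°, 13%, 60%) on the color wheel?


Complement = opposite side of color wheel = hue + 180°
H' = (270 + 180) mod 360 = 90°
S and L unchanged.
= HSL(90°, 13%, 60%)


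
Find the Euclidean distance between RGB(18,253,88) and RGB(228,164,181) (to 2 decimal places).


d = √[(R₁-R₂)² + (G₁-G₂)² + (B₁-B₂)²]
d = √[(18-228)² + (253-164)² + (88-181)²]
d = √[44100 + 7921 + 8649]
d = √60670
d ≈ 246.31


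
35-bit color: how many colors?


Colors = 2^bits = 2^35
= 34,359,738,368 colors


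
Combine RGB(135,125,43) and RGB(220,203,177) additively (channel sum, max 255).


Additive: each channel = min(255, C₁+C₂)
R: 135+220 = 355 → 255
G: 125+203 = 328 → 255
B: 43+177 = 220 → 220
= RGB(255, 255, 220)


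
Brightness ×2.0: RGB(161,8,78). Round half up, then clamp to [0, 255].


Multiply each channel by 2.0, round half up, clamp to [0, 255]
R: 161×2.0 = 322 → clamp → 255
G: 8×2.0 = 16
B: 78×2.0 = 156
= RGB(255, 16, 156)


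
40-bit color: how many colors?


Colors = 2^bits = 2^40
= 1,099,511,627,776 colors


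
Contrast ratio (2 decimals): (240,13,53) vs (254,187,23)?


Linearize each sRGB channel c=v/255: c/12.92 if c ≤ 0.04045 else ((c+0.055)/1.055)^2.4
L = 0.2126×R_lin + 0.7152×G_lin + 0.0722×B_lin
Color 1 (240,13,53):
  R=240: 240/255≈0.9412 > 0.04045 → ((0.9412+0.055)/1.055)^2.4 ≈ 0.87137
  G=13: 13/255≈0.0510 > 0.04045 → ((0.0510+0.055)/1.055)^2.4 ≈ 0.00402
  B=53: 53/255≈0.2078 > 0.04045 → ((0.2078+0.055)/1.055)^2.4 ≈ 0.03560
  L1 = 0.2126×0.87137 + 0.7152×0.00402 + 0.0722×0.03560 ≈ 0.19070
Color 2 (254,187,23):
  R=254: 254/255≈0.9961 > 0.04045 → ((0.9961+0.055)/1.055)^2.4 ≈ 0.99110
  G=187: 187/255≈0.7333 > 0.04045 → ((0.7333+0.055)/1.055)^2.4 ≈ 0.49693
  B=23: 23/255≈0.0902 > 0.04045 → ((0.0902+0.055)/1.055)^2.4 ≈ 0.00857
  L2 = 0.2126×0.99110 + 0.7152×0.49693 + 0.0722×0.00857 ≈ 0.56673
Lighter = 0.56673, Darker = 0.19070
Ratio = (L_lighter + 0.05) / (L_darker + 0.05)
Ratio = (0.56673 + 0.05) / (0.19070 + 0.05) = 0.61673 / 0.24070 ≈ 2.5622
Ratio ≈ 2.56:1


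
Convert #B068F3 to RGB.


B0 → 176 (R)
68 → 104 (G)
F3 → 243 (B)
= RGB(176, 104, 243)


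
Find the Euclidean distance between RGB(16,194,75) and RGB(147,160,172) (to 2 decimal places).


d = √[(R₁-R₂)² + (G₁-G₂)² + (B₁-B₂)²]
d = √[(16-147)² + (194-160)² + (75-172)²]
d = √[17161 + 1156 + 9409]
d = √27726
d ≈ 166.51


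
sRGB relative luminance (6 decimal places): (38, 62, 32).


Linearize each channel (sRGB transfer function): c = v/255; c_lin = c/12.92 if c ≤ 0.04045, else ((c+0.055)/1.055)^2.4
  R: 38/255 ≈ 0.149020 > 0.04045 → ((0.149020+0.055)/1.055)^2.4 ≈ 0.019382
  G: 62/255 ≈ 0.243137 > 0.04045 → ((0.243137+0.055)/1.055)^2.4 ≈ 0.048172
  B: 32/255 ≈ 0.125490 > 0.04045 → ((0.125490+0.055)/1.055)^2.4 ≈ 0.014444
R_lin = 0.019382, G_lin = 0.048172, B_lin = 0.014444
L = 0.2126×R + 0.7152×G + 0.0722×B
L = 0.2126×0.019382 + 0.7152×0.048172 + 0.0722×0.014444
L ≈ 0.039616


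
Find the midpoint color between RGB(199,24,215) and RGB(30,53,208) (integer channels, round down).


Midpoint: each channel = ⌊(C₁+C₂)/2⌋
R: ⌊(199+30)/2⌋ = 114
G: ⌊(24+53)/2⌋ = 38
B: ⌊(215+208)/2⌋ = 211
= RGB(114, 38, 211)


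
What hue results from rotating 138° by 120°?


New hue = (H + rotation) mod 360
New hue = (138 + 120) mod 360
= 258 mod 360
= 258°


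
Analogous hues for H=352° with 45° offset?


Base hue: 352°
Left analog: (352 - 45) mod 360 = 307°
Right analog: (352 + 45) mod 360 = 37°
Analogous hues = 307° and 37°


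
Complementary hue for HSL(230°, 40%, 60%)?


Complement = opposite side of color wheel = hue + 180°
H' = (230 + 180) mod 360 = 50°
S and L unchanged.
= HSL(50°, 40%, 60%)


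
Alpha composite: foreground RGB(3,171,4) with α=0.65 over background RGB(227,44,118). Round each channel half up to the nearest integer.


C = α×F + (1-α)×B, with 1-α = 0.35
R: 0.65×3 + 0.35×227 = 1.95 + 79.45 = 81.40 → 81
G: 0.65×171 + 0.35×44 = 111.15 + 15.40 = 126.55 → 127
B: 0.65×4 + 0.35×118 = 2.60 + 41.30 = 43.90 → 44
= RGB(81, 127, 44)


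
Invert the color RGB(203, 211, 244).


Invert: (255-R, 255-G, 255-B)
R: 255-203 = 52
G: 255-211 = 44
B: 255-244 = 11
= RGB(52, 44, 11)


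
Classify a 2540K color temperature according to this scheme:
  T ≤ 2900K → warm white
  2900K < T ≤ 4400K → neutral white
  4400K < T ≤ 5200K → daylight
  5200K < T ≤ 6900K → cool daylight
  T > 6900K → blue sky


Temperature: 2540K
2540K ≤ 2900K → warm white
Classification: warm white


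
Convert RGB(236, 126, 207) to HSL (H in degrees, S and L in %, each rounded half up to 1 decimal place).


Normalize: R'=236/255≈0.9255, G'=126/255≈0.4941, B'=207/255≈0.8118
Max=236/255, Min=126/255, Δ=Max-Min=110/255
L = (Max+Min)/2 = (236+126)/510 = 362/510 = 0.70980… → L = 71.0%
L > 0.5 → S = Δ/(2-Max-Min) = 110/(510-236-126) = 110/148 = 0.74324… → S = 74.3%
(the 1/255 factors cancel in S and H, so raw channel differences can be used)
Max is R' → H = 60 × (((G-B)/Δ) mod 6) = 60 × (((126-207)/110) mod 6)
  (-81)/110 = -0.7363…; negative, so add 6 → 5.2636…
  H = 60 × 5.2636… = 315.818…° → H = 315.8°
= HSL(315.8°, 74.3%, 71.0%)
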